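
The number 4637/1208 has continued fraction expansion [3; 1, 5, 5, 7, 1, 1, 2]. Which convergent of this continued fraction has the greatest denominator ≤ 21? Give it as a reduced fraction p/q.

List convergents until the denominator exceeds the bound:
a_0 = 3: 3/1  (≤ bound)
a_1 = 1: 4/1  (≤ bound)
a_2 = 5: 23/6  (≤ bound)
a_3 = 5: 119/31  (> 21, stop)

23/6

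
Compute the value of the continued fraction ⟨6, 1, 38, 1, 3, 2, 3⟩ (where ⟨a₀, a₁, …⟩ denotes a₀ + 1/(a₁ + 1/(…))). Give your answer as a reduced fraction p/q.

8600/1233

Start with 3.
2 + 1/(3/1) = 2 + 1/3 = 7/3
3 + 1/(7/3) = 3 + 3/7 = 24/7
1 + 1/(24/7) = 1 + 7/24 = 31/24
38 + 1/(31/24) = 38 + 24/31 = 1202/31
1 + 1/(1202/31) = 1 + 31/1202 = 1233/1202
6 + 1/(1233/1202) = 6 + 1202/1233 = 8600/1233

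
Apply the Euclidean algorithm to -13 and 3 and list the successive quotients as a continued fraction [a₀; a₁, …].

[-5; 1, 2]

-13 = -5·3 + 2, so a_0 = -5
3 = 1·2 + 1, so a_1 = 1
2 = 2·1 + 0, so a_2 = 2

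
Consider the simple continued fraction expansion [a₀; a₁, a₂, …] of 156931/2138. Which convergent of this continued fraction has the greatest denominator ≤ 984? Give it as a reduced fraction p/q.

17396/237

List convergents until the denominator exceeds the bound:
a_0 = 73: 73/1  (≤ bound)
a_1 = 2: 147/2  (≤ bound)
a_2 = 2: 367/5  (≤ bound)
a_3 = 47: 17396/237  (≤ bound)
a_4 = 9: 156931/2138  (> 984, stop)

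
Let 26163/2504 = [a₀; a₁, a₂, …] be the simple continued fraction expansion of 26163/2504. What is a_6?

26163 = 10·2504 + 1123, so a_0 = 10
2504 = 2·1123 + 258, so a_1 = 2
1123 = 4·258 + 91, so a_2 = 4
258 = 2·91 + 76, so a_3 = 2
91 = 1·76 + 15, so a_4 = 1
76 = 5·15 + 1, so a_5 = 5
15 = 15·1 + 0, so a_6 = 15

15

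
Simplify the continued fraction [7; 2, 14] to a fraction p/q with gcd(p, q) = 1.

a_0 = 7: 7/1
a_1 = 2: 15/2
a_2 = 14: 217/29

217/29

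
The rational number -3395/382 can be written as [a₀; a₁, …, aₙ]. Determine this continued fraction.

⌊-3395/382⌋ = -9, remainder 43
⌊382/43⌋ = 8, remainder 38
⌊43/38⌋ = 1, remainder 5
⌊38/5⌋ = 7, remainder 3
⌊5/3⌋ = 1, remainder 2
⌊3/2⌋ = 1, remainder 1
⌊2/1⌋ = 2, remainder 0

[-9; 8, 1, 7, 1, 1, 2]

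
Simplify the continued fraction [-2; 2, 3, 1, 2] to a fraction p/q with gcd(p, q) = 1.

-39/25

a_0 = -2: -2/1
a_1 = 2: -3/2
a_2 = 3: -11/7
a_3 = 1: -14/9
a_4 = 2: -39/25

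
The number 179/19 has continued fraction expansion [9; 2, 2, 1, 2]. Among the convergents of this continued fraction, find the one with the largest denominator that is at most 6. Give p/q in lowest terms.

47/5

a_0 = 9: 9/1  (≤ bound)
a_1 = 2: 19/2  (≤ bound)
a_2 = 2: 47/5  (≤ bound)
a_3 = 1: 66/7  (> 6, stop)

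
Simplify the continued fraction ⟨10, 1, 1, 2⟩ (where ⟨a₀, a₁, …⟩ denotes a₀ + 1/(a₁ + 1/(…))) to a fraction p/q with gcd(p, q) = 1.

Build up convergents one term at a time:
a_0 = 10: 10/1
a_1 = 1: 11/1
a_2 = 1: 21/2
a_3 = 2: 53/5

53/5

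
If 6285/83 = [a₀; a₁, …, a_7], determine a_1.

1

Repeatedly divide and take the remainder:
6285 ÷ 83 → quotient 75, remainder 60
83 ÷ 60 → quotient 1, remainder 23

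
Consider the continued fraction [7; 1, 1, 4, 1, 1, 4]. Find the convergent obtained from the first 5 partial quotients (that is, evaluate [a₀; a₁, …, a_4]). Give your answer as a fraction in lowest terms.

a_0 = 7: 7/1
a_1 = 1: 8/1
a_2 = 1: 15/2
a_3 = 4: 68/9
a_4 = 1: 83/11

83/11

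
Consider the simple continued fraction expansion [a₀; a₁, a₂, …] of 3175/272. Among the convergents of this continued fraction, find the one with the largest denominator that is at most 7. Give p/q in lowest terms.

a_0 = 11: 11/1  (≤ bound)
a_1 = 1: 12/1  (≤ bound)
a_2 = 2: 35/3  (≤ bound)
a_3 = 17: 607/52  (> 7, stop)

35/3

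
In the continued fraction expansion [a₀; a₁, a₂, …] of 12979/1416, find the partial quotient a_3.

6

Apply division with remainder until the remainder is 0:
12979 = 9·1416 + 235, so a_0 = 9
1416 = 6·235 + 6, so a_1 = 6
235 = 39·6 + 1, so a_2 = 39
6 = 6·1 + 0, so a_3 = 6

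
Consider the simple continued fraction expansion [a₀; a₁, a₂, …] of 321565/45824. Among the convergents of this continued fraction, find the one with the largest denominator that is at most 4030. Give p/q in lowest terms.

List convergents until the denominator exceeds the bound:
a_0 = 7: 7/1  (≤ bound)
a_1 = 57: 400/57  (≤ bound)
a_2 = 2: 807/115  (≤ bound)
a_3 = 56: 45592/6497  (> 4030, stop)

807/115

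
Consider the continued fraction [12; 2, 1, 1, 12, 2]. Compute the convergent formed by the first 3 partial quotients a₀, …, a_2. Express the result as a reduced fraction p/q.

37/3

Use the convergent recurrence hₖ = aₖ·hₖ₋₁ + hₖ₋₂ (and likewise for the denominators kₖ):
a_0 = 12: 12/1
a_1 = 2: 25/2
a_2 = 1: 37/3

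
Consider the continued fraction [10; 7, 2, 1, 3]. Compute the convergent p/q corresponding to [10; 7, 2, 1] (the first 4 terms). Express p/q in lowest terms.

Build up convergents one term at a time:
a_0 = 10: 10/1
a_1 = 7: 71/7
a_2 = 2: 152/15
a_3 = 1: 223/22

223/22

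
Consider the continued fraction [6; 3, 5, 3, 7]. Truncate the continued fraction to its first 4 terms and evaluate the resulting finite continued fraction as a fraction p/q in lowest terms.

a_0 = 6: 6/1
a_1 = 3: 19/3
a_2 = 5: 101/16
a_3 = 3: 322/51

322/51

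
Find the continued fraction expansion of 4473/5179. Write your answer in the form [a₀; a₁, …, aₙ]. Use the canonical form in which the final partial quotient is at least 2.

⌊4473/5179⌋ = 0, remainder 4473
⌊5179/4473⌋ = 1, remainder 706
⌊4473/706⌋ = 6, remainder 237
⌊706/237⌋ = 2, remainder 232
⌊237/232⌋ = 1, remainder 5
⌊232/5⌋ = 46, remainder 2
⌊5/2⌋ = 2, remainder 1
⌊2/1⌋ = 2, remainder 0

[0; 1, 6, 2, 1, 46, 2, 2]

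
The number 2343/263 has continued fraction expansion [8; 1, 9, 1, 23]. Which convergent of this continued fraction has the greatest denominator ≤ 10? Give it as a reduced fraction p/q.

a_0 = 8: 8/1  (≤ bound)
a_1 = 1: 9/1  (≤ bound)
a_2 = 9: 89/10  (≤ bound)
a_3 = 1: 98/11  (> 10, stop)

89/10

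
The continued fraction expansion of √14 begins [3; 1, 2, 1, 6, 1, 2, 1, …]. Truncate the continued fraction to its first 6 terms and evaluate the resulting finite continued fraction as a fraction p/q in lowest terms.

116/31

Use the convergent recurrence hₖ = aₖ·hₖ₋₁ + hₖ₋₂ (and likewise for the denominators kₖ):
a_0 = 3: 3/1
a_1 = 1: 4/1
a_2 = 2: 11/3
a_3 = 1: 15/4
a_4 = 6: 101/27
a_5 = 1: 116/31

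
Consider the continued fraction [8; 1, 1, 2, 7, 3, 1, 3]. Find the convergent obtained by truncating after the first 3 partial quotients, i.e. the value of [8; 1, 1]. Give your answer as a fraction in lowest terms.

Start with 1.
1 + 1/(1/1) = 1 + 1/1 = 2/1
8 + 1/(2/1) = 8 + 1/2 = 17/2

17/2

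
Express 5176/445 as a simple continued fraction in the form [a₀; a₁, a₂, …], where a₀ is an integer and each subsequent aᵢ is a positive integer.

5176 = 11·445 + 281, so a_0 = 11
445 = 1·281 + 164, so a_1 = 1
281 = 1·164 + 117, so a_2 = 1
164 = 1·117 + 47, so a_3 = 1
117 = 2·47 + 23, so a_4 = 2
47 = 2·23 + 1, so a_5 = 2
23 = 23·1 + 0, so a_6 = 23

[11; 1, 1, 1, 2, 2, 23]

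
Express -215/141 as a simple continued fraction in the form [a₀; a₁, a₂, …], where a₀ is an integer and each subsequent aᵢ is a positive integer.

Run the Euclidean algorithm, recording each quotient:
-215 ÷ 141 → quotient -2, remainder 67
141 ÷ 67 → quotient 2, remainder 7
67 ÷ 7 → quotient 9, remainder 4
7 ÷ 4 → quotient 1, remainder 3
4 ÷ 3 → quotient 1, remainder 1
3 ÷ 1 → quotient 3, remainder 0

[-2; 2, 9, 1, 1, 3]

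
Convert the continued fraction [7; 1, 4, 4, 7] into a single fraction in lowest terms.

a_0 = 7: 7/1
a_1 = 1: 8/1
a_2 = 4: 39/5
a_3 = 4: 164/21
a_4 = 7: 1187/152

1187/152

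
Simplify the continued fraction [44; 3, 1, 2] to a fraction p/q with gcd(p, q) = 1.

487/11

Start with 2.
1 + 1/(2/1) = 1 + 1/2 = 3/2
3 + 1/(3/2) = 3 + 2/3 = 11/3
44 + 1/(11/3) = 44 + 3/11 = 487/11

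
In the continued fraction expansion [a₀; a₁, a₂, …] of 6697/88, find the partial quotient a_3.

3

Repeatedly divide and take the remainder:
6697 = 76·88 + 9, so a_0 = 76
88 = 9·9 + 7, so a_1 = 9
9 = 1·7 + 2, so a_2 = 1
7 = 3·2 + 1, so a_3 = 3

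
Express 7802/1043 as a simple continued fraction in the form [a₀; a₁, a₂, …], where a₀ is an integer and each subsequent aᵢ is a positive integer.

7802 ÷ 1043 → quotient 7, remainder 501
1043 ÷ 501 → quotient 2, remainder 41
501 ÷ 41 → quotient 12, remainder 9
41 ÷ 9 → quotient 4, remainder 5
9 ÷ 5 → quotient 1, remainder 4
5 ÷ 4 → quotient 1, remainder 1
4 ÷ 1 → quotient 4, remainder 0

[7; 2, 12, 4, 1, 1, 4]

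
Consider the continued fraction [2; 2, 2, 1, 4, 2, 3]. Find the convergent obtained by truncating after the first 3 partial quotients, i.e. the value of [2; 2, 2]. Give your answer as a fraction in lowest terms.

a_0 = 2: 2/1
a_1 = 2: 5/2
a_2 = 2: 12/5

12/5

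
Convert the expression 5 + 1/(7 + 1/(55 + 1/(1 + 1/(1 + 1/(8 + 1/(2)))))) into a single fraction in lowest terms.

Collapse the nested fraction from the inside out:
Start with 2.
8 + 1/(2/1) = 8 + 1/2 = 17/2
1 + 1/(17/2) = 1 + 2/17 = 19/17
1 + 1/(19/17) = 1 + 17/19 = 36/19
55 + 1/(36/19) = 55 + 19/36 = 1999/36
7 + 1/(1999/36) = 7 + 36/1999 = 14029/1999
5 + 1/(14029/1999) = 5 + 1999/14029 = 72144/14029

72144/14029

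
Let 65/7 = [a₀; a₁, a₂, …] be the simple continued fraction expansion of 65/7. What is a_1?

⌊65/7⌋ = 9, remainder 2
⌊7/2⌋ = 3, remainder 1

3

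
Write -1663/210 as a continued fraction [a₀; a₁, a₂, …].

[-8; 12, 2, 1, 5]

Repeatedly divide and take the remainder:
-1663 = -8·210 + 17, so a_0 = -8
210 = 12·17 + 6, so a_1 = 12
17 = 2·6 + 5, so a_2 = 2
6 = 1·5 + 1, so a_3 = 1
5 = 5·1 + 0, so a_4 = 5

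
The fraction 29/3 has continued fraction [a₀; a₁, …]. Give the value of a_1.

29 ÷ 3 → quotient 9, remainder 2
3 ÷ 2 → quotient 1, remainder 1

1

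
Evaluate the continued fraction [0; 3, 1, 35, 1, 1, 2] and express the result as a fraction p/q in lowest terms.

Start with 2.
1 + 1/(2/1) = 1 + 1/2 = 3/2
1 + 1/(3/2) = 1 + 2/3 = 5/3
35 + 1/(5/3) = 35 + 3/5 = 178/5
1 + 1/(178/5) = 1 + 5/178 = 183/178
3 + 1/(183/178) = 3 + 178/183 = 727/183
0 + 1/(727/183) = 0 + 183/727 = 183/727

183/727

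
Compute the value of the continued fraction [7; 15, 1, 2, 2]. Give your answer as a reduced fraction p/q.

Start with 2.
2 + 1/(2/1) = 2 + 1/2 = 5/2
1 + 1/(5/2) = 1 + 2/5 = 7/5
15 + 1/(7/5) = 15 + 5/7 = 110/7
7 + 1/(110/7) = 7 + 7/110 = 777/110

777/110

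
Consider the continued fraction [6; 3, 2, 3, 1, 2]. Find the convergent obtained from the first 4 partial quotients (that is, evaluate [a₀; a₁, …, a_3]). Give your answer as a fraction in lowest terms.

151/24

Collapse the nested fraction from the inside out:
Start with 3.
2 + 1/(3/1) = 2 + 1/3 = 7/3
3 + 1/(7/3) = 3 + 3/7 = 24/7
6 + 1/(24/7) = 6 + 7/24 = 151/24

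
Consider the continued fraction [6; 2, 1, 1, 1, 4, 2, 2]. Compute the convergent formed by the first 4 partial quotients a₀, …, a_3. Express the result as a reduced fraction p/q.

32/5

Start with 1.
1 + 1/(1/1) = 1 + 1/1 = 2/1
2 + 1/(2/1) = 2 + 1/2 = 5/2
6 + 1/(5/2) = 6 + 2/5 = 32/5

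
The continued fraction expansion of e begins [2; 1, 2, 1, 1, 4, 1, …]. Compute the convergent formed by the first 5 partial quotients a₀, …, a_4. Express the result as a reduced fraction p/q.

19/7

a_0 = 2: 2/1
a_1 = 1: 3/1
a_2 = 2: 8/3
a_3 = 1: 11/4
a_4 = 1: 19/7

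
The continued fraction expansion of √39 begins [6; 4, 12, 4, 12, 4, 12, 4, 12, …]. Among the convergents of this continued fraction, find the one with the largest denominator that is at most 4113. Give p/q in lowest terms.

15294/2449

List convergents until the denominator exceeds the bound:
a_0 = 6: 6/1  (≤ bound)
a_1 = 4: 25/4  (≤ bound)
a_2 = 12: 306/49  (≤ bound)
a_3 = 4: 1249/200  (≤ bound)
a_4 = 12: 15294/2449  (≤ bound)
a_5 = 4: 62425/9996  (> 4113, stop)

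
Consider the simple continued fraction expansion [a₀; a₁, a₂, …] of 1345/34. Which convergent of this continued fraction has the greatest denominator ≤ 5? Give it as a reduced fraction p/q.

List convergents until the denominator exceeds the bound:
a_0 = 39: 39/1  (≤ bound)
a_1 = 1: 40/1  (≤ bound)
a_2 = 1: 79/2  (≤ bound)
a_3 = 3: 277/7  (> 5, stop)

79/2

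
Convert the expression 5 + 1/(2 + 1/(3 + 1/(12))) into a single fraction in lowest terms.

Compute successive convergents:
a_0 = 5: 5/1
a_1 = 2: 11/2
a_2 = 3: 38/7
a_3 = 12: 467/86

467/86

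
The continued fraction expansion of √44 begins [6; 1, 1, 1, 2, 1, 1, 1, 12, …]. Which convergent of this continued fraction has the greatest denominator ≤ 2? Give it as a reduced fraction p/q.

13/2

a_0 = 6: 6/1  (≤ bound)
a_1 = 1: 7/1  (≤ bound)
a_2 = 1: 13/2  (≤ bound)
a_3 = 1: 20/3  (> 2, stop)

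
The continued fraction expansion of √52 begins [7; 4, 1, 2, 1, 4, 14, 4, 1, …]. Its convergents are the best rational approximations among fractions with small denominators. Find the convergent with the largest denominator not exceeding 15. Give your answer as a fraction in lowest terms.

List convergents until the denominator exceeds the bound:
a_0 = 7: 7/1  (≤ bound)
a_1 = 4: 29/4  (≤ bound)
a_2 = 1: 36/5  (≤ bound)
a_3 = 2: 101/14  (≤ bound)
a_4 = 1: 137/19  (> 15, stop)

101/14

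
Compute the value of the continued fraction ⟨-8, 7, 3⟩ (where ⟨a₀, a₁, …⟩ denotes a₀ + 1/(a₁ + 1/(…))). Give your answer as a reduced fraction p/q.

a_0 = -8: -8/1
a_1 = 7: -55/7
a_2 = 3: -173/22

-173/22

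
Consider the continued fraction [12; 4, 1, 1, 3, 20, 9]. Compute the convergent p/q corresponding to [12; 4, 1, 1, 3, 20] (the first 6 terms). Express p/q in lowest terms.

7930/649

a_0 = 12: 12/1
a_1 = 4: 49/4
a_2 = 1: 61/5
a_3 = 1: 110/9
a_4 = 3: 391/32
a_5 = 20: 7930/649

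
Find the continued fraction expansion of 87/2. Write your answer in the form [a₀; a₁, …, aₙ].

Apply division with remainder until the remainder is 0:
⌊87/2⌋ = 43, remainder 1
⌊2/1⌋ = 2, remainder 0

[43; 2]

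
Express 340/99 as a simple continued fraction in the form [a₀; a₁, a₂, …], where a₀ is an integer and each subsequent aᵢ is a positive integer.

⌊340/99⌋ = 3, remainder 43
⌊99/43⌋ = 2, remainder 13
⌊43/13⌋ = 3, remainder 4
⌊13/4⌋ = 3, remainder 1
⌊4/1⌋ = 4, remainder 0

[3; 2, 3, 3, 4]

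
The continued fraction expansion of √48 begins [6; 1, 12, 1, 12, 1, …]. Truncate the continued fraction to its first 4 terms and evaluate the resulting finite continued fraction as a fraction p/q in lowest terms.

97/14

Collapse the nested fraction from the inside out:
Start with 1.
12 + 1/(1/1) = 12 + 1/1 = 13/1
1 + 1/(13/1) = 1 + 1/13 = 14/13
6 + 1/(14/13) = 6 + 13/14 = 97/14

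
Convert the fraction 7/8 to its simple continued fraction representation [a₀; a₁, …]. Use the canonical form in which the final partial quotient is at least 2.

[0; 1, 7]

7 = 0·8 + 7, so a_0 = 0
8 = 1·7 + 1, so a_1 = 1
7 = 7·1 + 0, so a_2 = 7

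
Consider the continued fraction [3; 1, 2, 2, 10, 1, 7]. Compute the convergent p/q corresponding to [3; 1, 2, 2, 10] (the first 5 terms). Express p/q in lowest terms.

Work from the innermost term outward:
Start with 10.
2 + 1/(10/1) = 2 + 1/10 = 21/10
2 + 1/(21/10) = 2 + 10/21 = 52/21
1 + 1/(52/21) = 1 + 21/52 = 73/52
3 + 1/(73/52) = 3 + 52/73 = 271/73

271/73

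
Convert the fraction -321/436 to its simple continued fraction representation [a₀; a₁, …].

-321 = -1·436 + 115, so a_0 = -1
436 = 3·115 + 91, so a_1 = 3
115 = 1·91 + 24, so a_2 = 1
91 = 3·24 + 19, so a_3 = 3
24 = 1·19 + 5, so a_4 = 1
19 = 3·5 + 4, so a_5 = 3
5 = 1·4 + 1, so a_6 = 1
4 = 4·1 + 0, so a_7 = 4

[-1; 3, 1, 3, 1, 3, 1, 4]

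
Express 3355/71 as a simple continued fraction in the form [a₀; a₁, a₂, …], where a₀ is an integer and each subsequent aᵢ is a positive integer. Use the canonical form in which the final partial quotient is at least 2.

[47; 3, 1, 17]

⌊3355/71⌋ = 47, remainder 18
⌊71/18⌋ = 3, remainder 17
⌊18/17⌋ = 1, remainder 1
⌊17/1⌋ = 17, remainder 0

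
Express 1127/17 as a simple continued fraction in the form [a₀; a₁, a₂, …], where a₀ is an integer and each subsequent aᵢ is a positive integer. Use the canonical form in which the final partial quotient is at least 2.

1127 ÷ 17 → quotient 66, remainder 5
17 ÷ 5 → quotient 3, remainder 2
5 ÷ 2 → quotient 2, remainder 1
2 ÷ 1 → quotient 2, remainder 0

[66; 3, 2, 2]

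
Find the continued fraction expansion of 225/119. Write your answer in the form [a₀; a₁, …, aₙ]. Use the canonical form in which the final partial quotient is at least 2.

225 = 1·119 + 106, so a_0 = 1
119 = 1·106 + 13, so a_1 = 1
106 = 8·13 + 2, so a_2 = 8
13 = 6·2 + 1, so a_3 = 6
2 = 2·1 + 0, so a_4 = 2

[1; 1, 8, 6, 2]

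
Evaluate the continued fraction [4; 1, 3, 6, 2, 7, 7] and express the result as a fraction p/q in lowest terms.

13683/2875

Start with 7.
7 + 1/(7/1) = 7 + 1/7 = 50/7
2 + 1/(50/7) = 2 + 7/50 = 107/50
6 + 1/(107/50) = 6 + 50/107 = 692/107
3 + 1/(692/107) = 3 + 107/692 = 2183/692
1 + 1/(2183/692) = 1 + 692/2183 = 2875/2183
4 + 1/(2875/2183) = 4 + 2183/2875 = 13683/2875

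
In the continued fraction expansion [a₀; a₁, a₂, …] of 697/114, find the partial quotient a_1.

697 ÷ 114 → quotient 6, remainder 13
114 ÷ 13 → quotient 8, remainder 10

8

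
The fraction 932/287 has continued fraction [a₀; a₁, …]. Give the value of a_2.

23

932 = 3·287 + 71, so a_0 = 3
287 = 4·71 + 3, so a_1 = 4
71 = 23·3 + 2, so a_2 = 23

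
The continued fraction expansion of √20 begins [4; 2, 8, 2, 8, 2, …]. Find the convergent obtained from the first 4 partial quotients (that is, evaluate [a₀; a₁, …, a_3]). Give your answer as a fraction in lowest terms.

Work from the innermost term outward:
Start with 2.
8 + 1/(2/1) = 8 + 1/2 = 17/2
2 + 1/(17/2) = 2 + 2/17 = 36/17
4 + 1/(36/17) = 4 + 17/36 = 161/36

161/36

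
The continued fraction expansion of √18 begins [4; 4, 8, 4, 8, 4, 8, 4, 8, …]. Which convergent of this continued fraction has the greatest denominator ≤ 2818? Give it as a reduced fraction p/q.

4756/1121

List convergents until the denominator exceeds the bound:
a_0 = 4: 4/1  (≤ bound)
a_1 = 4: 17/4  (≤ bound)
a_2 = 8: 140/33  (≤ bound)
a_3 = 4: 577/136  (≤ bound)
a_4 = 8: 4756/1121  (≤ bound)
a_5 = 4: 19601/4620  (> 2818, stop)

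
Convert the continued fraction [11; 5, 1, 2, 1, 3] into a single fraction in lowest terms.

961/86

a_0 = 11: 11/1
a_1 = 5: 56/5
a_2 = 1: 67/6
a_3 = 2: 190/17
a_4 = 1: 257/23
a_5 = 3: 961/86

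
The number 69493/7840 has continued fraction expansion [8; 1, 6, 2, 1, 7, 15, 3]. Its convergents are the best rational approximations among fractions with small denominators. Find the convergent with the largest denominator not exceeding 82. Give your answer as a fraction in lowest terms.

195/22

a_0 = 8: 8/1  (≤ bound)
a_1 = 1: 9/1  (≤ bound)
a_2 = 6: 62/7  (≤ bound)
a_3 = 2: 133/15  (≤ bound)
a_4 = 1: 195/22  (≤ bound)
a_5 = 7: 1498/169  (> 82, stop)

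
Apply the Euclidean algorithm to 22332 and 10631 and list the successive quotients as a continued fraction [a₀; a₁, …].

Run the Euclidean algorithm, recording each quotient:
⌊22332/10631⌋ = 2, remainder 1070
⌊10631/1070⌋ = 9, remainder 1001
⌊1070/1001⌋ = 1, remainder 69
⌊1001/69⌋ = 14, remainder 35
⌊69/35⌋ = 1, remainder 34
⌊35/34⌋ = 1, remainder 1
⌊34/1⌋ = 34, remainder 0

[2; 9, 1, 14, 1, 1, 34]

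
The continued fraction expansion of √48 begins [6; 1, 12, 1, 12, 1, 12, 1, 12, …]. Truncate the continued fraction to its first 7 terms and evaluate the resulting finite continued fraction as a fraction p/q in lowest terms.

a_0 = 6: 6/1
a_1 = 1: 7/1
a_2 = 12: 90/13
a_3 = 1: 97/14
a_4 = 12: 1254/181
a_5 = 1: 1351/195
a_6 = 12: 17466/2521

17466/2521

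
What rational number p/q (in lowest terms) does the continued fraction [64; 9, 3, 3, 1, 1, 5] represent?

76352/1191

Start with 5.
1 + 1/(5/1) = 1 + 1/5 = 6/5
1 + 1/(6/5) = 1 + 5/6 = 11/6
3 + 1/(11/6) = 3 + 6/11 = 39/11
3 + 1/(39/11) = 3 + 11/39 = 128/39
9 + 1/(128/39) = 9 + 39/128 = 1191/128
64 + 1/(1191/128) = 64 + 128/1191 = 76352/1191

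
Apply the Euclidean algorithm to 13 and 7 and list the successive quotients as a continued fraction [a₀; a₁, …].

[1; 1, 6]

13 = 1·7 + 6, so a_0 = 1
7 = 1·6 + 1, so a_1 = 1
6 = 6·1 + 0, so a_2 = 6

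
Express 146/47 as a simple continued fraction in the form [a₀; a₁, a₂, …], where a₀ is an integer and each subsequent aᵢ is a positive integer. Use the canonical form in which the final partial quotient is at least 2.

[3; 9, 2, 2]

Run the Euclidean algorithm, recording each quotient:
146 = 3·47 + 5, so a_0 = 3
47 = 9·5 + 2, so a_1 = 9
5 = 2·2 + 1, so a_2 = 2
2 = 2·1 + 0, so a_3 = 2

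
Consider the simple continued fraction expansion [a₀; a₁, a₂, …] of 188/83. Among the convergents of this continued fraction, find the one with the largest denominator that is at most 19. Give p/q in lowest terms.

34/15

a_0 = 2: 2/1  (≤ bound)
a_1 = 3: 7/3  (≤ bound)
a_2 = 1: 9/4  (≤ bound)
a_3 = 3: 34/15  (≤ bound)
a_4 = 2: 77/34  (> 19, stop)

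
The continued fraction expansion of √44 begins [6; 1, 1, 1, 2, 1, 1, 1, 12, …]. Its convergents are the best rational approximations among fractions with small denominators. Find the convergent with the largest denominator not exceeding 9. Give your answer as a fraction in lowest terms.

List convergents until the denominator exceeds the bound:
a_0 = 6: 6/1  (≤ bound)
a_1 = 1: 7/1  (≤ bound)
a_2 = 1: 13/2  (≤ bound)
a_3 = 1: 20/3  (≤ bound)
a_4 = 2: 53/8  (≤ bound)
a_5 = 1: 73/11  (> 9, stop)

53/8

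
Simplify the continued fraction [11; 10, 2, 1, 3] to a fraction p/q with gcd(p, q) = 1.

a_0 = 11: 11/1
a_1 = 10: 111/10
a_2 = 2: 233/21
a_3 = 1: 344/31
a_4 = 3: 1265/114

1265/114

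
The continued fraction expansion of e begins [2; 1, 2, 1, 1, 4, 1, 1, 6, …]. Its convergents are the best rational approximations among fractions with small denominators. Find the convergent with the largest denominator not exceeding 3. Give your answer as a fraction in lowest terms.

a_0 = 2: 2/1  (≤ bound)
a_1 = 1: 3/1  (≤ bound)
a_2 = 2: 8/3  (≤ bound)
a_3 = 1: 11/4  (> 3, stop)

8/3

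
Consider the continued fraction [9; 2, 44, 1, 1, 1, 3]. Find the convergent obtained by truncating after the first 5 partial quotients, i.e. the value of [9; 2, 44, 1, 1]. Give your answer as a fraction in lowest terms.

1709/180

Start with 1.
1 + 1/(1/1) = 1 + 1/1 = 2/1
44 + 1/(2/1) = 44 + 1/2 = 89/2
2 + 1/(89/2) = 2 + 2/89 = 180/89
9 + 1/(180/89) = 9 + 89/180 = 1709/180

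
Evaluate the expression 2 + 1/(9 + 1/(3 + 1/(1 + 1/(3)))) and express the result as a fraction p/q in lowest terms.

293/139

Start with 3.
1 + 1/(3/1) = 1 + 1/3 = 4/3
3 + 1/(4/3) = 3 + 3/4 = 15/4
9 + 1/(15/4) = 9 + 4/15 = 139/15
2 + 1/(139/15) = 2 + 15/139 = 293/139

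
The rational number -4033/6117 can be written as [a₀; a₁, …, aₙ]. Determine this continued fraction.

⌊-4033/6117⌋ = -1, remainder 2084
⌊6117/2084⌋ = 2, remainder 1949
⌊2084/1949⌋ = 1, remainder 135
⌊1949/135⌋ = 14, remainder 59
⌊135/59⌋ = 2, remainder 17
⌊59/17⌋ = 3, remainder 8
⌊17/8⌋ = 2, remainder 1
⌊8/1⌋ = 8, remainder 0

[-1; 2, 1, 14, 2, 3, 2, 8]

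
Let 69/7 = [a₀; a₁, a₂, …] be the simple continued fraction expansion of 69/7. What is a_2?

6

⌊69/7⌋ = 9, remainder 6
⌊7/6⌋ = 1, remainder 1
⌊6/1⌋ = 6, remainder 0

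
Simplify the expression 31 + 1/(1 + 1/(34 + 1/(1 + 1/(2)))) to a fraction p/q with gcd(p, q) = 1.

Start with 2.
1 + 1/(2/1) = 1 + 1/2 = 3/2
34 + 1/(3/2) = 34 + 2/3 = 104/3
1 + 1/(104/3) = 1 + 3/104 = 107/104
31 + 1/(107/104) = 31 + 104/107 = 3421/107

3421/107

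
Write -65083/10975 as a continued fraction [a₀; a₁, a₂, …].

[-6; 14, 3, 4, 4, 3, 4]

⌊-65083/10975⌋ = -6, remainder 767
⌊10975/767⌋ = 14, remainder 237
⌊767/237⌋ = 3, remainder 56
⌊237/56⌋ = 4, remainder 13
⌊56/13⌋ = 4, remainder 4
⌊13/4⌋ = 3, remainder 1
⌊4/1⌋ = 4, remainder 0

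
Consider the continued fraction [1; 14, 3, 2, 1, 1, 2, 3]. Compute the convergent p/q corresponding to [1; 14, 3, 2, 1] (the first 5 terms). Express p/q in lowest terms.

153/143

Collapse the nested fraction from the inside out:
Start with 1.
2 + 1/(1/1) = 2 + 1/1 = 3/1
3 + 1/(3/1) = 3 + 1/3 = 10/3
14 + 1/(10/3) = 14 + 3/10 = 143/10
1 + 1/(143/10) = 1 + 10/143 = 153/143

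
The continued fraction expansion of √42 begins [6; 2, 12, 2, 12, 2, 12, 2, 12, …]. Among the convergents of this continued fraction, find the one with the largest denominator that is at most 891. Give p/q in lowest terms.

a_0 = 6: 6/1  (≤ bound)
a_1 = 2: 13/2  (≤ bound)
a_2 = 12: 162/25  (≤ bound)
a_3 = 2: 337/52  (≤ bound)
a_4 = 12: 4206/649  (≤ bound)
a_5 = 2: 8749/1350  (> 891, stop)

4206/649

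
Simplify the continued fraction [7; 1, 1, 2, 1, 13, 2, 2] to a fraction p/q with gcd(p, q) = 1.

Starting at the tail and folding back:
Start with 2.
2 + 1/(2/1) = 2 + 1/2 = 5/2
13 + 1/(5/2) = 13 + 2/5 = 67/5
1 + 1/(67/5) = 1 + 5/67 = 72/67
2 + 1/(72/67) = 2 + 67/72 = 211/72
1 + 1/(211/72) = 1 + 72/211 = 283/211
1 + 1/(283/211) = 1 + 211/283 = 494/283
7 + 1/(494/283) = 7 + 283/494 = 3741/494

3741/494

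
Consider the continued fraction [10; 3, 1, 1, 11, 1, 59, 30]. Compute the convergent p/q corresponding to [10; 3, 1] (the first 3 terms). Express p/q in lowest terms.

41/4

a_0 = 10: 10/1
a_1 = 3: 31/3
a_2 = 1: 41/4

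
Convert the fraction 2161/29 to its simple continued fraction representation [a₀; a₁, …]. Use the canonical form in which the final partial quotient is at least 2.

⌊2161/29⌋ = 74, remainder 15
⌊29/15⌋ = 1, remainder 14
⌊15/14⌋ = 1, remainder 1
⌊14/1⌋ = 14, remainder 0

[74; 1, 1, 14]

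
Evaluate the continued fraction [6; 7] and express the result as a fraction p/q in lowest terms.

a_0 = 6: 6/1
a_1 = 7: 43/7

43/7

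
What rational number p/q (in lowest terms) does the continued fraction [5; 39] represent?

196/39

Start with 39.
5 + 1/(39/1) = 5 + 1/39 = 196/39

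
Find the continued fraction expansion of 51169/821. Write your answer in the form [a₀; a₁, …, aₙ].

Repeatedly divide and take the remainder:
51169 = 62·821 + 267, so a_0 = 62
821 = 3·267 + 20, so a_1 = 3
267 = 13·20 + 7, so a_2 = 13
20 = 2·7 + 6, so a_3 = 2
7 = 1·6 + 1, so a_4 = 1
6 = 6·1 + 0, so a_5 = 6

[62; 3, 13, 2, 1, 6]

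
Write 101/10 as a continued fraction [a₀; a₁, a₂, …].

Repeatedly divide and take the remainder:
101 ÷ 10 → quotient 10, remainder 1
10 ÷ 1 → quotient 10, remainder 0

[10; 10]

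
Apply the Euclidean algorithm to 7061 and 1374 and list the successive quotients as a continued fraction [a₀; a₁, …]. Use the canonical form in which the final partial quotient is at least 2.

[5; 7, 5, 6, 6]

Repeatedly divide and take the remainder:
7061 ÷ 1374 → quotient 5, remainder 191
1374 ÷ 191 → quotient 7, remainder 37
191 ÷ 37 → quotient 5, remainder 6
37 ÷ 6 → quotient 6, remainder 1
6 ÷ 1 → quotient 6, remainder 0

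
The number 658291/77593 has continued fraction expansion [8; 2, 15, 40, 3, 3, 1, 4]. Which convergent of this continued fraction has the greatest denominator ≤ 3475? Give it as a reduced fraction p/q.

10537/1242

a_0 = 8: 8/1  (≤ bound)
a_1 = 2: 17/2  (≤ bound)
a_2 = 15: 263/31  (≤ bound)
a_3 = 40: 10537/1242  (≤ bound)
a_4 = 3: 31874/3757  (> 3475, stop)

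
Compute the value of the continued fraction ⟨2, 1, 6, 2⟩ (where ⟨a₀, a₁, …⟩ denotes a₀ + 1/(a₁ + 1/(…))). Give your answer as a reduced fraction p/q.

43/15

Start with 2.
6 + 1/(2/1) = 6 + 1/2 = 13/2
1 + 1/(13/2) = 1 + 2/13 = 15/13
2 + 1/(15/13) = 2 + 13/15 = 43/15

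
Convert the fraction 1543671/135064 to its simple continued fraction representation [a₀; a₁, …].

1543671 ÷ 135064 → quotient 11, remainder 57967
135064 ÷ 57967 → quotient 2, remainder 19130
57967 ÷ 19130 → quotient 3, remainder 577
19130 ÷ 577 → quotient 33, remainder 89
577 ÷ 89 → quotient 6, remainder 43
89 ÷ 43 → quotient 2, remainder 3
43 ÷ 3 → quotient 14, remainder 1
3 ÷ 1 → quotient 3, remainder 0

[11; 2, 3, 33, 6, 2, 14, 3]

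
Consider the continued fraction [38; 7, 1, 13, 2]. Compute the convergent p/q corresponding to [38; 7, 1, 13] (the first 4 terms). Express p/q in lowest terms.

4232/111

Start with 13.
1 + 1/(13/1) = 1 + 1/13 = 14/13
7 + 1/(14/13) = 7 + 13/14 = 111/14
38 + 1/(111/14) = 38 + 14/111 = 4232/111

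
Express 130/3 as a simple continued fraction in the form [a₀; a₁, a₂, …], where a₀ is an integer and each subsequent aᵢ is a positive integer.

130 ÷ 3 → quotient 43, remainder 1
3 ÷ 1 → quotient 3, remainder 0

[43; 3]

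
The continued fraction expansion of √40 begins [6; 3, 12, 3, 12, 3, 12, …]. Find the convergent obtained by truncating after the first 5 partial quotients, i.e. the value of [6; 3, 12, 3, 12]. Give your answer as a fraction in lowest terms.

a_0 = 6: 6/1
a_1 = 3: 19/3
a_2 = 12: 234/37
a_3 = 3: 721/114
a_4 = 12: 8886/1405

8886/1405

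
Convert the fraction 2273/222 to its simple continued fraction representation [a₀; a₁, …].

[10; 4, 5, 3, 3]

2273 ÷ 222 → quotient 10, remainder 53
222 ÷ 53 → quotient 4, remainder 10
53 ÷ 10 → quotient 5, remainder 3
10 ÷ 3 → quotient 3, remainder 1
3 ÷ 1 → quotient 3, remainder 0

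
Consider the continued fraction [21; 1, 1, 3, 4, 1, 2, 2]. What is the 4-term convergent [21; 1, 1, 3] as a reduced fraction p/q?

Work from the innermost term outward:
Start with 3.
1 + 1/(3/1) = 1 + 1/3 = 4/3
1 + 1/(4/3) = 1 + 3/4 = 7/4
21 + 1/(7/4) = 21 + 4/7 = 151/7

151/7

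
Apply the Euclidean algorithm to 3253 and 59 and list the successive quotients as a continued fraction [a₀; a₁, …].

⌊3253/59⌋ = 55, remainder 8
⌊59/8⌋ = 7, remainder 3
⌊8/3⌋ = 2, remainder 2
⌊3/2⌋ = 1, remainder 1
⌊2/1⌋ = 2, remainder 0

[55; 7, 2, 1, 2]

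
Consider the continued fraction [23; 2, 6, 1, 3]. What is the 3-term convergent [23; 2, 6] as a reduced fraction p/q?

305/13

Starting at the tail and folding back:
Start with 6.
2 + 1/(6/1) = 2 + 1/6 = 13/6
23 + 1/(13/6) = 23 + 6/13 = 305/13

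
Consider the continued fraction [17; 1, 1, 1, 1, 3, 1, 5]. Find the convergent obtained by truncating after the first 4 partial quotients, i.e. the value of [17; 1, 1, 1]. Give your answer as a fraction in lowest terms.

53/3

a_0 = 17: 17/1
a_1 = 1: 18/1
a_2 = 1: 35/2
a_3 = 1: 53/3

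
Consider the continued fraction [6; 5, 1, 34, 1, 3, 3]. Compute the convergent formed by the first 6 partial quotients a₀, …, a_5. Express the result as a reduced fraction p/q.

5267/854

Work from the innermost term outward:
Start with 3.
1 + 1/(3/1) = 1 + 1/3 = 4/3
34 + 1/(4/3) = 34 + 3/4 = 139/4
1 + 1/(139/4) = 1 + 4/139 = 143/139
5 + 1/(143/139) = 5 + 139/143 = 854/143
6 + 1/(854/143) = 6 + 143/854 = 5267/854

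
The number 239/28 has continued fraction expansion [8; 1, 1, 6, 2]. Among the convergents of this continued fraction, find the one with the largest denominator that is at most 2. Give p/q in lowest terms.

17/2

List convergents until the denominator exceeds the bound:
a_0 = 8: 8/1  (≤ bound)
a_1 = 1: 9/1  (≤ bound)
a_2 = 1: 17/2  (≤ bound)
a_3 = 6: 111/13  (> 2, stop)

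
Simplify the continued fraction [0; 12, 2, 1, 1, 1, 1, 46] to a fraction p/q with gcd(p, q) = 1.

606/7505

Start with 46.
1 + 1/(46/1) = 1 + 1/46 = 47/46
1 + 1/(47/46) = 1 + 46/47 = 93/47
1 + 1/(93/47) = 1 + 47/93 = 140/93
1 + 1/(140/93) = 1 + 93/140 = 233/140
2 + 1/(233/140) = 2 + 140/233 = 606/233
12 + 1/(606/233) = 12 + 233/606 = 7505/606
0 + 1/(7505/606) = 0 + 606/7505 = 606/7505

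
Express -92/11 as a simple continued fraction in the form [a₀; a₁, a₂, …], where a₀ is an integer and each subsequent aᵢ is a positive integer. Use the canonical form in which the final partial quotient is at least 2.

⌊-92/11⌋ = -9, remainder 7
⌊11/7⌋ = 1, remainder 4
⌊7/4⌋ = 1, remainder 3
⌊4/3⌋ = 1, remainder 1
⌊3/1⌋ = 3, remainder 0

[-9; 1, 1, 1, 3]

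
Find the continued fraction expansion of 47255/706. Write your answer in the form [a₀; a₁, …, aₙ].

47255 = 66·706 + 659, so a_0 = 66
706 = 1·659 + 47, so a_1 = 1
659 = 14·47 + 1, so a_2 = 14
47 = 47·1 + 0, so a_3 = 47

[66; 1, 14, 47]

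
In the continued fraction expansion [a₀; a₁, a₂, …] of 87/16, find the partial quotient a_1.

87 = 5·16 + 7, so a_0 = 5
16 = 2·7 + 2, so a_1 = 2

2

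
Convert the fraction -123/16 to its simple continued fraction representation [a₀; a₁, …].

⌊-123/16⌋ = -8, remainder 5
⌊16/5⌋ = 3, remainder 1
⌊5/1⌋ = 5, remainder 0

[-8; 3, 5]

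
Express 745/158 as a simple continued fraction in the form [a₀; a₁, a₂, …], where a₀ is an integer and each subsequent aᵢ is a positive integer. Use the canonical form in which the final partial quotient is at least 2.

[4; 1, 2, 1, 1, 22]

745 = 4·158 + 113, so a_0 = 4
158 = 1·113 + 45, so a_1 = 1
113 = 2·45 + 23, so a_2 = 2
45 = 1·23 + 22, so a_3 = 1
23 = 1·22 + 1, so a_4 = 1
22 = 22·1 + 0, so a_5 = 22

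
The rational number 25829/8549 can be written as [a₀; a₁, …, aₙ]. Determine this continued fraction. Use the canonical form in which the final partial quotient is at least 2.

25829 = 3·8549 + 182, so a_0 = 3
8549 = 46·182 + 177, so a_1 = 46
182 = 1·177 + 5, so a_2 = 1
177 = 35·5 + 2, so a_3 = 35
5 = 2·2 + 1, so a_4 = 2
2 = 2·1 + 0, so a_5 = 2

[3; 46, 1, 35, 2, 2]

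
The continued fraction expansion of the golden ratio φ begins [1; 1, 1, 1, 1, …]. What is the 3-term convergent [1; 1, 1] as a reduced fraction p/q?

3/2

Start with 1.
1 + 1/(1/1) = 1 + 1/1 = 2/1
1 + 1/(2/1) = 1 + 1/2 = 3/2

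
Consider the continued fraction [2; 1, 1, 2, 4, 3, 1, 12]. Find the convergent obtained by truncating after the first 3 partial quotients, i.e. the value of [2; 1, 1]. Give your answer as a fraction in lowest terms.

Use the convergent recurrence hₖ = aₖ·hₖ₋₁ + hₖ₋₂ (and likewise for the denominators kₖ):
a_0 = 2: 2/1
a_1 = 1: 3/1
a_2 = 1: 5/2

5/2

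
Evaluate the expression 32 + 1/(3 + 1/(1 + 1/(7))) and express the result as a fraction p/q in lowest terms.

Work from the innermost term outward:
Start with 7.
1 + 1/(7/1) = 1 + 1/7 = 8/7
3 + 1/(8/7) = 3 + 7/8 = 31/8
32 + 1/(31/8) = 32 + 8/31 = 1000/31

1000/31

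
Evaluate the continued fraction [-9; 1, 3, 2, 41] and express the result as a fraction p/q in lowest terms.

Compute successive convergents:
a_0 = -9: -9/1
a_1 = 1: -8/1
a_2 = 3: -33/4
a_3 = 2: -74/9
a_4 = 41: -3067/373

-3067/373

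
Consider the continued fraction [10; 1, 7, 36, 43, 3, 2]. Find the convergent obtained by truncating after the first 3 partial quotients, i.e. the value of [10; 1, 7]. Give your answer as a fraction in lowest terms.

87/8

a_0 = 10: 10/1
a_1 = 1: 11/1
a_2 = 7: 87/8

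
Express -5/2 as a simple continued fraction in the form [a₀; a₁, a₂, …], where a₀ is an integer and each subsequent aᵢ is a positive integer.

[-3; 2]

-5 = -3·2 + 1, so a_0 = -3
2 = 2·1 + 0, so a_1 = 2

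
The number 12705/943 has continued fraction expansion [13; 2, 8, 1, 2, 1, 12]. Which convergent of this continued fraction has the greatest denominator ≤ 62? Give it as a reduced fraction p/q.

741/55

List convergents until the denominator exceeds the bound:
a_0 = 13: 13/1  (≤ bound)
a_1 = 2: 27/2  (≤ bound)
a_2 = 8: 229/17  (≤ bound)
a_3 = 1: 256/19  (≤ bound)
a_4 = 2: 741/55  (≤ bound)
a_5 = 1: 997/74  (> 62, stop)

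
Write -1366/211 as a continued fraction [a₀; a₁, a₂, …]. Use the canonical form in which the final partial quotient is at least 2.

[-7; 1, 1, 9, 11]

Apply division with remainder until the remainder is 0:
⌊-1366/211⌋ = -7, remainder 111
⌊211/111⌋ = 1, remainder 100
⌊111/100⌋ = 1, remainder 11
⌊100/11⌋ = 9, remainder 1
⌊11/1⌋ = 11, remainder 0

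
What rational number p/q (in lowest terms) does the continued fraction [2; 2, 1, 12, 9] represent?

808/345

Collapse the nested fraction from the inside out:
Start with 9.
12 + 1/(9/1) = 12 + 1/9 = 109/9
1 + 1/(109/9) = 1 + 9/109 = 118/109
2 + 1/(118/109) = 2 + 109/118 = 345/118
2 + 1/(345/118) = 2 + 118/345 = 808/345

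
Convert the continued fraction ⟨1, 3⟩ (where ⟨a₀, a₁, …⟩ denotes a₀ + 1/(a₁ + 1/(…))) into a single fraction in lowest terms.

4/3

Use the convergent recurrence hₖ = aₖ·hₖ₋₁ + hₖ₋₂ (and likewise for the denominators kₖ):
a_0 = 1: 1/1
a_1 = 3: 4/3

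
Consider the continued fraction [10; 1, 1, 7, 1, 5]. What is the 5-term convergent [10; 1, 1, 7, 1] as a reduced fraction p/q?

Compute successive convergents:
a_0 = 10: 10/1
a_1 = 1: 11/1
a_2 = 1: 21/2
a_3 = 7: 158/15
a_4 = 1: 179/17

179/17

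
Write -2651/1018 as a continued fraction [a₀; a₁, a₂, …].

-2651 ÷ 1018 → quotient -3, remainder 403
1018 ÷ 403 → quotient 2, remainder 212
403 ÷ 212 → quotient 1, remainder 191
212 ÷ 191 → quotient 1, remainder 21
191 ÷ 21 → quotient 9, remainder 2
21 ÷ 2 → quotient 10, remainder 1
2 ÷ 1 → quotient 2, remainder 0

[-3; 2, 1, 1, 9, 10, 2]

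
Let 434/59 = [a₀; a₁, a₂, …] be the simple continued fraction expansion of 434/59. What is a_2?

Apply division with remainder until the remainder is 0:
434 ÷ 59 → quotient 7, remainder 21
59 ÷ 21 → quotient 2, remainder 17
21 ÷ 17 → quotient 1, remainder 4

1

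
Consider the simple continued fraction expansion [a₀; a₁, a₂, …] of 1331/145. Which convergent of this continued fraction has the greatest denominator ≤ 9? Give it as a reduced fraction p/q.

55/6

List convergents until the denominator exceeds the bound:
a_0 = 9: 9/1  (≤ bound)
a_1 = 5: 46/5  (≤ bound)
a_2 = 1: 55/6  (≤ bound)
a_3 = 1: 101/11  (> 9, stop)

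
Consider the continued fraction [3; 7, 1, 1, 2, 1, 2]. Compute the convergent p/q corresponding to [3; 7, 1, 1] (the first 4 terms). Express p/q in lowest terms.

47/15

a_0 = 3: 3/1
a_1 = 7: 22/7
a_2 = 1: 25/8
a_3 = 1: 47/15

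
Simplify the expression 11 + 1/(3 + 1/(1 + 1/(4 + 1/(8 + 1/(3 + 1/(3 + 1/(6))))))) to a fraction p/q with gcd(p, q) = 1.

Start with 6.
3 + 1/(6/1) = 3 + 1/6 = 19/6
3 + 1/(19/6) = 3 + 6/19 = 63/19
8 + 1/(63/19) = 8 + 19/63 = 523/63
4 + 1/(523/63) = 4 + 63/523 = 2155/523
1 + 1/(2155/523) = 1 + 523/2155 = 2678/2155
3 + 1/(2678/2155) = 3 + 2155/2678 = 10189/2678
11 + 1/(10189/2678) = 11 + 2678/10189 = 114757/10189

114757/10189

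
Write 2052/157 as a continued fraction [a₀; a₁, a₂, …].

[13; 14, 3, 1, 2]

2052 ÷ 157 → quotient 13, remainder 11
157 ÷ 11 → quotient 14, remainder 3
11 ÷ 3 → quotient 3, remainder 2
3 ÷ 2 → quotient 1, remainder 1
2 ÷ 1 → quotient 2, remainder 0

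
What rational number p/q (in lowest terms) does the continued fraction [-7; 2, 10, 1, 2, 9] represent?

Start with 9.
2 + 1/(9/1) = 2 + 1/9 = 19/9
1 + 1/(19/9) = 1 + 9/19 = 28/19
10 + 1/(28/19) = 10 + 19/28 = 299/28
2 + 1/(299/28) = 2 + 28/299 = 626/299
-7 + 1/(626/299) = -7 + 299/626 = -4083/626

-4083/626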